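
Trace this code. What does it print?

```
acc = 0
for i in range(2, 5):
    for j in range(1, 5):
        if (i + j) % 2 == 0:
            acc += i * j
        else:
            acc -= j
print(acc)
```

34

i=2,j=1: odd sum, acc = 0-1 = -1
i=2,j=2: even sum, acc = (-1)+4 = 3
i=2,j=3: odd sum, acc = 3-3 = 0
i=2,j=4: even sum, acc = 0+8 = 8
i=3,j=1: even sum, acc = 8+3 = 11
i=3,j=2: odd sum, acc = 11-2 = 9
i=3,j=3: even sum, acc = 9+9 = 18
i=3,j=4: odd sum, acc = 18-4 = 14
i=4,j=1: odd sum, acc = 14-1 = 13
i=4,j=2: even sum, acc = 13+8 = 21
i=4,j=3: odd sum, acc = 21-3 = 18
i=4,j=4: even sum, acc = 18+16 = 34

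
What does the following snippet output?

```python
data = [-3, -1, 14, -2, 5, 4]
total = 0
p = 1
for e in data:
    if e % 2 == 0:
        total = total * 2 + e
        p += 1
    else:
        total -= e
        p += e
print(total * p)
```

390

e=-3: not even, total = 0-(-3) = 3; p=-2
e=-1: not even, total = 3-(-1) = 4; p=-3
e=14: even, total = 4*2+14 = 22; p=-2
e=-2: even, total = 22*2+(-2) = 42; p=-1
e=5: not even, total = 42-5 = 37; p=4
e=4: even, total = 37*2+4 = 78; p=5
total*p = 78*5 = 390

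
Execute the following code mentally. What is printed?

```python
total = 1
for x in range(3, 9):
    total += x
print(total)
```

34

x=3: total = 1+3 = 4
x=4: total = 4+4 = 8
x=5: total = 8+5 = 13
x=6: total = 13+6 = 19
x=7: total = 19+7 = 26
x=8: total = 26+8 = 34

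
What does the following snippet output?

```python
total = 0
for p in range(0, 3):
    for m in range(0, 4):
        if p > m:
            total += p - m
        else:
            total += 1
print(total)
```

p=0,m=0: not 0>0, total = 0+1 = 1
p=0,m=1: not 0>1, total = 1+1 = 2
p=0,m=2: not 0>2, total = 2+1 = 3
p=0,m=3: not 0>3, total = 3+1 = 4
p=1,m=0: 1>0, total = 4+1 = 5
p=1,m=1: not 1>1, total = 5+1 = 6
p=1,m=2: not 1>2, total = 6+1 = 7
p=1,m=3: not 1>3, total = 7+1 = 8
p=2,m=0: 2>0, total = 8+2 = 10
p=2,m=1: 2>1, total = 10+1 = 11
p=2,m=2: not 2>2, total = 11+1 = 12
p=2,m=3: not 2>3, total = 12+1 = 13

13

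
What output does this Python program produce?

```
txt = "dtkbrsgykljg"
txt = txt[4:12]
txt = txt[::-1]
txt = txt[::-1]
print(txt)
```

slice [4:12] → 'rsgykljg'
reverse → 'gjlkygsr'
reverse → 'rsgykljg'

rsgykljg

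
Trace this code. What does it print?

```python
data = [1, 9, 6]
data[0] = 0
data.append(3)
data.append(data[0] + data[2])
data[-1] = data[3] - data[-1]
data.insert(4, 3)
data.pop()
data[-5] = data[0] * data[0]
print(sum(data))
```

21

data[0] = 0 → [0, 9, 6]
append 3 → [0, 9, 6, 3]
append data[0]+data[2] = 0+6 = 6 → [0, 9, 6, 3, 6]
data[-1] = data[3]-data[-1] = 3-6 = -3 → [0, 9, 6, 3, -3]
insert 3 at 4 → [0, 9, 6, 3, 3, -3]
pop() removes -3 → [0, 9, 6, 3, 3]
data[-5] = data[0]*data[0] = 0*0 = 0 → [0, 9, 6, 3, 3]
sum = 21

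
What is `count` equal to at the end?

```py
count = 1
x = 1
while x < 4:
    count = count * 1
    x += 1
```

1

x=1: count = 1*1 = 1
x=2: count = 1*1 = 1
x=3: count = 1*1 = 1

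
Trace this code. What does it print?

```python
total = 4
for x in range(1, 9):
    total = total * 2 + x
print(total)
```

1526

x=1: total = 4*2+1 = 9
x=2: total = 9*2+2 = 20
x=3: total = 20*2+3 = 43
x=4: total = 43*2+4 = 90
x=5: total = 90*2+5 = 185
x=6: total = 185*2+6 = 376
x=7: total = 376*2+7 = 759
x=8: total = 759*2+8 = 1526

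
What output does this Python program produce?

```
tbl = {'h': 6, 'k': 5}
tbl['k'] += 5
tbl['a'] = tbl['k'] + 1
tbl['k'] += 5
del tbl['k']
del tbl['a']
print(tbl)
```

tbl['k'] = 5+5 = 10 → {'h': 6, 'k': 10}
tbl['a'] = tbl['k']+1 = 11 → {'h': 6, 'k': 10, 'a': 11}
tbl['k'] = 10+5 = 15 → {'h': 6, 'k': 15, 'a': 11}
del 'k' → {'h': 6, 'a': 11}
del 'a' → {'h': 6}

{'h': 6}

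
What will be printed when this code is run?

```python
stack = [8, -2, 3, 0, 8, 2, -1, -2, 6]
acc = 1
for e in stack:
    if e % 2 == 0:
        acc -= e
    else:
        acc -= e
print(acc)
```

e=8: even, acc = 1-8 = -7
e=-2: even, acc = (-7)-(-2) = -5
e=3: not even, acc = (-5)-3 = -8
e=0: even, acc = (-8)-0 = -8
e=8: even, acc = (-8)-8 = -16
e=2: even, acc = (-16)-2 = -18
e=-1: not even, acc = (-18)-(-1) = -17
e=-2: even, acc = (-17)-(-2) = -15
e=6: even, acc = (-15)-6 = -21

-21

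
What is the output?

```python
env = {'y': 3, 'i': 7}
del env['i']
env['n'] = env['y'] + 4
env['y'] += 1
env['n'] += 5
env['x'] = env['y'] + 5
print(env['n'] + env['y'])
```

del 'i' → {'y': 3}
env['n'] = env['y']+4 = 7 → {'y': 3, 'n': 7}
env['y'] = 3+1 = 4 → {'y': 4, 'n': 7}
env['n'] = 7+5 = 12 → {'y': 4, 'n': 12}
env['x'] = env['y']+5 = 9 → {'y': 4, 'n': 12, 'x': 9}
env['n']+env['y'] = 12+4 = 16

16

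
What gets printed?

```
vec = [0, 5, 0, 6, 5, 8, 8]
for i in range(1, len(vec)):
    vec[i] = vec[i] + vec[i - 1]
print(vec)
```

i=1: vec[1] = 5+0 = 5 → [0, 5, 0, 6, 5, 8, 8]
i=2: vec[2] = 0+5 = 5 → [0, 5, 5, 6, 5, 8, 8]
i=3: vec[3] = 6+5 = 11 → [0, 5, 5, 11, 5, 8, 8]
i=4: vec[4] = 5+11 = 16 → [0, 5, 5, 11, 16, 8, 8]
i=5: vec[5] = 8+16 = 24 → [0, 5, 5, 11, 16, 24, 8]
i=6: vec[6] = 8+24 = 32 → [0, 5, 5, 11, 16, 24, 32]

[0, 5, 5, 11, 16, 24, 32]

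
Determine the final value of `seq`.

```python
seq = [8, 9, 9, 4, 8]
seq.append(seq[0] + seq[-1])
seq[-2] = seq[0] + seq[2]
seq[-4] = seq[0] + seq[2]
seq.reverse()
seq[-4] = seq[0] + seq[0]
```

append seq[0]+seq[-1] = 8+8 = 16 → [8, 9, 9, 4, 8, 16]
seq[-2] = seq[0]+seq[2] = 8+9 = 17 → [8, 9, 9, 4, 17, 16]
seq[-4] = seq[0]+seq[2] = 8+9 = 17 → [8, 9, 17, 4, 17, 16]
reverse → [16, 17, 4, 17, 9, 8]
seq[-4] = seq[0]+seq[0] = 16+16 = 32 → [16, 17, 32, 17, 9, 8]

[16, 17, 32, 17, 9, 8]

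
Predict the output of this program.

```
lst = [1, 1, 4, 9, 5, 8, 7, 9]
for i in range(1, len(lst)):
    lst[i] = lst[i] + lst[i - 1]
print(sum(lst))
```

i=1: lst[1] = 1+1 = 2 → [1, 2, 4, 9, 5, 8, 7, 9]
i=2: lst[2] = 4+2 = 6 → [1, 2, 6, 9, 5, 8, 7, 9]
i=3: lst[3] = 9+6 = 15 → [1, 2, 6, 15, 5, 8, 7, 9]
i=4: lst[4] = 5+15 = 20 → [1, 2, 6, 15, 20, 8, 7, 9]
i=5: lst[5] = 8+20 = 28 → [1, 2, 6, 15, 20, 28, 7, 9]
i=6: lst[6] = 7+28 = 35 → [1, 2, 6, 15, 20, 28, 35, 9]
i=7: lst[7] = 9+35 = 44 → [1, 2, 6, 15, 20, 28, 35, 44]
sum = 151

151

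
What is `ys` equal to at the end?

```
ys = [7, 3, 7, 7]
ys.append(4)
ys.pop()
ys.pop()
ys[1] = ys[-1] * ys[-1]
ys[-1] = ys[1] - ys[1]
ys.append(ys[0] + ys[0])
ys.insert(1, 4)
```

[7, 4, 49, 0, 14]

append 4 → [7, 3, 7, 7, 4]
pop() removes 4 → [7, 3, 7, 7]
pop() removes 7 → [7, 3, 7]
ys[1] = ys[-1]*ys[-1] = 7*7 = 49 → [7, 49, 7]
ys[-1] = ys[1]-ys[1] = 49-49 = 0 → [7, 49, 0]
append ys[0]+ys[0] = 7+7 = 14 → [7, 49, 0, 14]
insert 4 at 1 → [7, 4, 49, 0, 14]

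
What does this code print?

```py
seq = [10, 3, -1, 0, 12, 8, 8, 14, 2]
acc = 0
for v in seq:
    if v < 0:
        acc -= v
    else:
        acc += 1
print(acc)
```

9

v=10: not <0, acc = 0+1 = 1
v=3: not <0, acc = 1+1 = 2
v=-1: <0, acc = 2-(-1) = 3
v=0: not <0, acc = 3+1 = 4
v=12: not <0, acc = 4+1 = 5
v=8: not <0, acc = 5+1 = 6
v=8: not <0, acc = 6+1 = 7
v=14: not <0, acc = 7+1 = 8
v=2: not <0, acc = 8+1 = 9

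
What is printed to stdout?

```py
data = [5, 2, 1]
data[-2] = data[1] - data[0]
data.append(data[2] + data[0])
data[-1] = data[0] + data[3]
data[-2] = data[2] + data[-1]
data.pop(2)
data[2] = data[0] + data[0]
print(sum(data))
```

12

data[-2] = data[1]-data[0] = 2-5 = -3 → [5, -3, 1]
append data[2]+data[0] = 1+5 = 6 → [5, -3, 1, 6]
data[-1] = data[0]+data[3] = 5+6 = 11 → [5, -3, 1, 11]
data[-2] = data[2]+data[-1] = 1+11 = 12 → [5, -3, 12, 11]
pop(2) removes 12 → [5, -3, 11]
data[2] = data[0]+data[0] = 5+5 = 10 → [5, -3, 10]
sum = 12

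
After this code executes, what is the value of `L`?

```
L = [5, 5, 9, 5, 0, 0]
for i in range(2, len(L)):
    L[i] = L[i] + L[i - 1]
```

i=2: L[2] = 9+5 = 14 → [5, 5, 14, 5, 0, 0]
i=3: L[3] = 5+14 = 19 → [5, 5, 14, 19, 0, 0]
i=4: L[4] = 0+19 = 19 → [5, 5, 14, 19, 19, 0]
i=5: L[5] = 0+19 = 19 → [5, 5, 14, 19, 19, 19]

[5, 5, 14, 19, 19, 19]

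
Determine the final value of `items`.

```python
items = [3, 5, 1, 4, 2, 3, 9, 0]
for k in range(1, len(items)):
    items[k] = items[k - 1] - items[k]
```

k=1: items[1] = 3-5 = -2 → [3, -2, 1, 4, 2, 3, 9, 0]
k=2: items[2] = (-2)-1 = -3 → [3, -2, -3, 4, 2, 3, 9, 0]
k=3: items[3] = (-3)-4 = -7 → [3, -2, -3, -7, 2, 3, 9, 0]
k=4: items[4] = (-7)-2 = -9 → [3, -2, -3, -7, -9, 3, 9, 0]
k=5: items[5] = (-9)-3 = -12 → [3, -2, -3, -7, -9, -12, 9, 0]
k=6: items[6] = (-12)-9 = -21 → [3, -2, -3, -7, -9, -12, -21, 0]
k=7: items[7] = (-21)-0 = -21 → [3, -2, -3, -7, -9, -12, -21, -21]

[3, -2, -3, -7, -9, -12, -21, -21]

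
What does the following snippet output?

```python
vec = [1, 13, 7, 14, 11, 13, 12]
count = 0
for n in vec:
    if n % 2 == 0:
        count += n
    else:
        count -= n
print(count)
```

-19

n=1: not even, count = 0-1 = -1
n=13: not even, count = (-1)-13 = -14
n=7: not even, count = (-14)-7 = -21
n=14: even, count = (-21)+14 = -7
n=11: not even, count = (-7)-11 = -18
n=13: not even, count = (-18)-13 = -31
n=12: even, count = (-31)+12 = -19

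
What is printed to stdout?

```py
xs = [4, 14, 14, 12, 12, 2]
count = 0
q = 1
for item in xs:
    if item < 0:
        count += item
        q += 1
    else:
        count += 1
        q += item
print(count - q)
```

-53

item=4: not <0, count = 0+1 = 1; q=5
item=14: not <0, count = 1+1 = 2; q=19
item=14: not <0, count = 2+1 = 3; q=33
item=12: not <0, count = 3+1 = 4; q=45
item=12: not <0, count = 4+1 = 5; q=57
item=2: not <0, count = 5+1 = 6; q=59
count-q = 6-59 = -53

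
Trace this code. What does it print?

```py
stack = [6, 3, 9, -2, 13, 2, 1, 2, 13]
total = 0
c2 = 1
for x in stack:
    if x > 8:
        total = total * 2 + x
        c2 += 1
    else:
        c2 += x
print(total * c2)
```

1200

x=6: not >8; c2=7
x=3: not >8; c2=10
x=9: >8, total = 0*2+9 = 9; c2=11
x=-2: not >8; c2=9
x=13: >8, total = 9*2+13 = 31; c2=10
x=2: not >8; c2=12
x=1: not >8; c2=13
x=2: not >8; c2=15
x=13: >8, total = 31*2+13 = 75; c2=16
total*c2 = 75*16 = 1200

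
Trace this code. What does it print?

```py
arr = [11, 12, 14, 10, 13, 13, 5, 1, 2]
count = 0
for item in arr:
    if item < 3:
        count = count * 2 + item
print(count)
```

4

item=11: not <3
item=12: not <3
item=14: not <3
item=10: not <3
item=13: not <3
item=13: not <3
item=5: not <3
item=1: <3, count = 0*2+1 = 1
item=2: <3, count = 1*2+2 = 4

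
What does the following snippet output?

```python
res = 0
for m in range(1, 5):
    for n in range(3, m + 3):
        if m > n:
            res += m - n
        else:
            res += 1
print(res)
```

m=1,n=3: not 1>3, res = 0+1 = 1
m=2,n=3: not 2>3, res = 1+1 = 2
m=2,n=4: not 2>4, res = 2+1 = 3
m=3,n=3: not 3>3, res = 3+1 = 4
m=3,n=4: not 3>4, res = 4+1 = 5
m=3,n=5: not 3>5, res = 5+1 = 6
m=4,n=3: 4>3, res = 6+1 = 7
m=4,n=4: not 4>4, res = 7+1 = 8
m=4,n=5: not 4>5, res = 8+1 = 9
m=4,n=6: not 4>6, res = 9+1 = 10

10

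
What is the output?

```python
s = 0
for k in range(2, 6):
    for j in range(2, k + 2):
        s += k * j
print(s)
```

193

k=2,j=2: s = 0+4 = 4
k=2,j=3: s = 4+6 = 10
k=3,j=2: s = 10+6 = 16
k=3,j=3: s = 16+9 = 25
k=3,j=4: s = 25+12 = 37
k=4,j=2: s = 37+8 = 45
k=4,j=3: s = 45+12 = 57
k=4,j=4: s = 57+16 = 73
k=4,j=5: s = 73+20 = 93
k=5,j=2: s = 93+10 = 103
k=5,j=3: s = 103+15 = 118
k=5,j=4: s = 118+20 = 138
k=5,j=5: s = 138+25 = 163
k=5,j=6: s = 163+30 = 193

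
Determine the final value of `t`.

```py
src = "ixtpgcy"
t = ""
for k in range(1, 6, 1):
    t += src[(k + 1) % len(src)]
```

k=1: add src[2]='t' → 't'
k=2: add src[3]='p' → 'tp'
k=3: add src[4]='g' → 'tpg'
k=4: add src[5]='c' → 'tpgc'
k=5: add src[6]='y' → 'tpgcy'

'tpgcy'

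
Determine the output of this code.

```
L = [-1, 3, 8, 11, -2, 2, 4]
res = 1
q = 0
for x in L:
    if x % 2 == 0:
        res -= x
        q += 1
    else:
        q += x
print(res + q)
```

x=-1: not even; q=-1
x=3: not even; q=2
x=8: even, res = 1-8 = -7; q=3
x=11: not even; q=14
x=-2: even, res = (-7)-(-2) = -5; q=15
x=2: even, res = (-5)-2 = -7; q=16
x=4: even, res = (-7)-4 = -11; q=17
res+q = (-11)+17 = 6

6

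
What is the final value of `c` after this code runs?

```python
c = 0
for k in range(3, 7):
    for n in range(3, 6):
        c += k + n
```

k=3,n=3: c = 0+6 = 6
k=3,n=4: c = 6+7 = 13
k=3,n=5: c = 13+8 = 21
k=4,n=3: c = 21+7 = 28
k=4,n=4: c = 28+8 = 36
k=4,n=5: c = 36+9 = 45
k=5,n=3: c = 45+8 = 53
k=5,n=4: c = 53+9 = 62
k=5,n=5: c = 62+10 = 72
k=6,n=3: c = 72+9 = 81
k=6,n=4: c = 81+10 = 91
k=6,n=5: c = 91+11 = 102

102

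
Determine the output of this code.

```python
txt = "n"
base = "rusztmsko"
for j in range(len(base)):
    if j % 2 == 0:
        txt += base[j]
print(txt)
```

nrstso

j=0: add 'r' → 'nr'
j=1: skip
j=2: add 's' → 'nrs'
j=3: skip
j=4: add 't' → 'nrst'
j=5: skip
j=6: add 's' → 'nrsts'
j=7: skip
j=8: add 'o' → 'nrstso'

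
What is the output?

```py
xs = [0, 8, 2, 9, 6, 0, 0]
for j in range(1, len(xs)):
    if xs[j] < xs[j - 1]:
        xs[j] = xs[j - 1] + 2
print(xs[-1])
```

18

j=1: 8>=0, unchanged → [0, 8, 2, 9, 6, 0, 0]
j=2: 2<8, xs[2] = 8+2 = 10 → [0, 8, 10, 9, 6, 0, 0]
j=3: 9<10, xs[3] = 10+2 = 12 → [0, 8, 10, 12, 6, 0, 0]
j=4: 6<12, xs[4] = 12+2 = 14 → [0, 8, 10, 12, 14, 0, 0]
j=5: 0<14, xs[5] = 14+2 = 16 → [0, 8, 10, 12, 14, 16, 0]
j=6: 0<16, xs[6] = 16+2 = 18 → [0, 8, 10, 12, 14, 16, 18]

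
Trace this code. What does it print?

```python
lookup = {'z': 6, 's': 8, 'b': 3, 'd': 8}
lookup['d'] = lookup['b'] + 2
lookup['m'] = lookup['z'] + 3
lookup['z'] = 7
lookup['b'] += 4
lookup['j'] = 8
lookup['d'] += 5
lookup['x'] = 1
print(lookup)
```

lookup['d'] = lookup['b']+2 = 5 → {'z': 6, 's': 8, 'b': 3, 'd': 5}
lookup['m'] = lookup['z']+3 = 9 → {'z': 6, 's': 8, 'b': 3, 'd': 5, 'm': 9}
lookup['z'] = 7 → {'z': 7, 's': 8, 'b': 3, 'd': 5, 'm': 9}
lookup['b'] = 3+4 = 7 → {'z': 7, 's': 8, 'b': 7, 'd': 5, 'm': 9}
lookup['j'] = 8 → {'z': 7, 's': 8, 'b': 7, 'd': 5, 'm': 9, 'j': 8}
lookup['d'] = 5+5 = 10 → {'z': 7, 's': 8, 'b': 7, 'd': 10, 'm': 9, 'j': 8}
lookup['x'] = 1 → {'z': 7, 's': 8, 'b': 7, 'd': 10, 'm': 9, 'j': 8, 'x': 1}

{'z': 7, 's': 8, 'b': 7, 'd': 10, 'm': 9, 'j': 8, 'x': 1}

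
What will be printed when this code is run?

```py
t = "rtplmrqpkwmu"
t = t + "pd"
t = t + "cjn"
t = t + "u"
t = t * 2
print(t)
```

rtplmrqpkwmupdcjnurtplmrqpkwmupdcjnu

+ 'pd' → 'rtplmrqpkwmupd'
+ 'cjn' → 'rtplmrqpkwmupdcjn'
+ 'u' → 'rtplmrqpkwmupdcjnu'
repeat ×2 → 'rtplmrqpkwmupdcjnurtplmrqpkwmupdcjnu'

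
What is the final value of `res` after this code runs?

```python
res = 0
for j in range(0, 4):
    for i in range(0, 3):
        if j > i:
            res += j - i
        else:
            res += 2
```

j=0,i=0: not 0>0, res = 0+2 = 2
j=0,i=1: not 0>1, res = 2+2 = 4
j=0,i=2: not 0>2, res = 4+2 = 6
j=1,i=0: 1>0, res = 6+1 = 7
j=1,i=1: not 1>1, res = 7+2 = 9
j=1,i=2: not 1>2, res = 9+2 = 11
j=2,i=0: 2>0, res = 11+2 = 13
j=2,i=1: 2>1, res = 13+1 = 14
j=2,i=2: not 2>2, res = 14+2 = 16
j=3,i=0: 3>0, res = 16+3 = 19
j=3,i=1: 3>1, res = 19+2 = 21
j=3,i=2: 3>2, res = 21+1 = 22

22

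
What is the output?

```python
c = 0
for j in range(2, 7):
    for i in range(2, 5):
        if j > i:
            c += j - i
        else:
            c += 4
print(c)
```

43

j=2,i=2: not 2>2, c = 0+4 = 4
j=2,i=3: not 2>3, c = 4+4 = 8
j=2,i=4: not 2>4, c = 8+4 = 12
j=3,i=2: 3>2, c = 12+1 = 13
j=3,i=3: not 3>3, c = 13+4 = 17
j=3,i=4: not 3>4, c = 17+4 = 21
j=4,i=2: 4>2, c = 21+2 = 23
j=4,i=3: 4>3, c = 23+1 = 24
j=4,i=4: not 4>4, c = 24+4 = 28
j=5,i=2: 5>2, c = 28+3 = 31
j=5,i=3: 5>3, c = 31+2 = 33
j=5,i=4: 5>4, c = 33+1 = 34
j=6,i=2: 6>2, c = 34+4 = 38
j=6,i=3: 6>3, c = 38+3 = 41
j=6,i=4: 6>4, c = 41+2 = 43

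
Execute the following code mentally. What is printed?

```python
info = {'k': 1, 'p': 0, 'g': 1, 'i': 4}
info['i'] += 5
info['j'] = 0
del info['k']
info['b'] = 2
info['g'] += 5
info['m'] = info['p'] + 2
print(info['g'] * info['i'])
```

info['i'] = 4+5 = 9 → {'k': 1, 'p': 0, 'g': 1, 'i': 9}
info['j'] = 0 → {'k': 1, 'p': 0, 'g': 1, 'i': 9, 'j': 0}
del 'k' → {'p': 0, 'g': 1, 'i': 9, 'j': 0}
info['b'] = 2 → {'p': 0, 'g': 1, 'i': 9, 'j': 0, 'b': 2}
info['g'] = 1+5 = 6 → {'p': 0, 'g': 6, 'i': 9, 'j': 0, 'b': 2}
info['m'] = info['p']+2 = 2 → {'p': 0, 'g': 6, 'i': 9, 'j': 0, 'b': 2, 'm': 2}
info['g']*info['i'] = 6*9 = 54

54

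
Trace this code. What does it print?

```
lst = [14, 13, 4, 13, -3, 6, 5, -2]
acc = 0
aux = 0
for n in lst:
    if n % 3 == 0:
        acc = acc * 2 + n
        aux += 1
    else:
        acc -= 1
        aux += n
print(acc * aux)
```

-882

n=14: not %3==0, acc = 0-1 = -1; aux=14
n=13: not %3==0, acc = (-1)-1 = -2; aux=27
n=4: not %3==0, acc = (-2)-1 = -3; aux=31
n=13: not %3==0, acc = (-3)-1 = -4; aux=44
n=-3: %3==0, acc = (-4)*2+(-3) = -11; aux=45
n=6: %3==0, acc = (-11)*2+6 = -16; aux=46
n=5: not %3==0, acc = (-16)-1 = -17; aux=51
n=-2: not %3==0, acc = (-17)-1 = -18; aux=49
acc*aux = (-18)*49 = -882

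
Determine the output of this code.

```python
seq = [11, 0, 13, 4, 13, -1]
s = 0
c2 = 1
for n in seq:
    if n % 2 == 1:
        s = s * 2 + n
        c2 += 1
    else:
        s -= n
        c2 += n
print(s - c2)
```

n=11: odd, s = 0*2+11 = 11; c2=2
n=0: not odd, s = 11-0 = 11; c2=2
n=13: odd, s = 11*2+13 = 35; c2=3
n=4: not odd, s = 35-4 = 31; c2=7
n=13: odd, s = 31*2+13 = 75; c2=8
n=-1: odd, s = 75*2+(-1) = 149; c2=9
s-c2 = 149-9 = 140

140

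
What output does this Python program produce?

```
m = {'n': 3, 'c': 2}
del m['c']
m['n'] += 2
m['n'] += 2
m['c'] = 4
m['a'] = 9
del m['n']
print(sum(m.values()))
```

13

del 'c' → {'n': 3}
m['n'] = 3+2 = 5 → {'n': 5}
m['n'] = 5+2 = 7 → {'n': 7}
m['c'] = 4 → {'n': 7, 'c': 4}
m['a'] = 9 → {'n': 7, 'c': 4, 'a': 9}
del 'n' → {'c': 4, 'a': 9}
sum of values = 13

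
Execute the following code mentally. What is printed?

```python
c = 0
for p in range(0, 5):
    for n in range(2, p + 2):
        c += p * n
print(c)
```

95

p=1,n=2: c = 0+2 = 2
p=2,n=2: c = 2+4 = 6
p=2,n=3: c = 6+6 = 12
p=3,n=2: c = 12+6 = 18
p=3,n=3: c = 18+9 = 27
p=3,n=4: c = 27+12 = 39
p=4,n=2: c = 39+8 = 47
p=4,n=3: c = 47+12 = 59
p=4,n=4: c = 59+16 = 75
p=4,n=5: c = 75+20 = 95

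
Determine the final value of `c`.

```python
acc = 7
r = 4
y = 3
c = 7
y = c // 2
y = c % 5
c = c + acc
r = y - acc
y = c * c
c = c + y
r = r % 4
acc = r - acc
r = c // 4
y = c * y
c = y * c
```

y = 7//2 = 3
y = 7%5 = 2
c = 7+7 = 14
r = 2-7 = -5
y = 14*14 = 196
c = 14+196 = 210
r = (-5)%4 = 3
acc = 3-7 = -4
r = 210//4 = 52
y = 210*196 = 41160
c = 41160*210 = 8643600

8643600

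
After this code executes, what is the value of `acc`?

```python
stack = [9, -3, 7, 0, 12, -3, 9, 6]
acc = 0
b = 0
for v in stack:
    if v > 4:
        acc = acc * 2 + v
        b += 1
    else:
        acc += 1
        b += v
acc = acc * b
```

v=9: >4, acc = 0*2+9 = 9; b=1
v=-3: not >4, acc = 9+1 = 10; b=-2
v=7: >4, acc = 10*2+7 = 27; b=-1
v=0: not >4, acc = 27+1 = 28; b=-1
v=12: >4, acc = 28*2+12 = 68; b=0
v=-3: not >4, acc = 68+1 = 69; b=-3
v=9: >4, acc = 69*2+9 = 147; b=-2
v=6: >4, acc = 147*2+6 = 300; b=-1
acc*b = 300*(-1) = -300

-300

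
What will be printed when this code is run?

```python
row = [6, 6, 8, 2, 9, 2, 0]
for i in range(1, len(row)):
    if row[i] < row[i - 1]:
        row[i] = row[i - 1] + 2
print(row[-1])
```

i=1: 6>=6, unchanged → [6, 6, 8, 2, 9, 2, 0]
i=2: 8>=6, unchanged → [6, 6, 8, 2, 9, 2, 0]
i=3: 2<8, row[3] = 8+2 = 10 → [6, 6, 8, 10, 9, 2, 0]
i=4: 9<10, row[4] = 10+2 = 12 → [6, 6, 8, 10, 12, 2, 0]
i=5: 2<12, row[5] = 12+2 = 14 → [6, 6, 8, 10, 12, 14, 0]
i=6: 0<14, row[6] = 14+2 = 16 → [6, 6, 8, 10, 12, 14, 16]

16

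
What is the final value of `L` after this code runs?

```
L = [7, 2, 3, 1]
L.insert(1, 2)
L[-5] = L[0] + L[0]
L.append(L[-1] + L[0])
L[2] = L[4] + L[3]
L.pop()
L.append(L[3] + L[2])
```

insert 2 at 1 → [7, 2, 2, 3, 1]
L[-5] = L[0]+L[0] = 7+7 = 14 → [14, 2, 2, 3, 1]
append L[-1]+L[0] = 1+14 = 15 → [14, 2, 2, 3, 1, 15]
L[2] = L[4]+L[3] = 1+3 = 4 → [14, 2, 4, 3, 1, 15]
pop() removes 15 → [14, 2, 4, 3, 1]
append L[3]+L[2] = 3+4 = 7 → [14, 2, 4, 3, 1, 7]

[14, 2, 4, 3, 1, 7]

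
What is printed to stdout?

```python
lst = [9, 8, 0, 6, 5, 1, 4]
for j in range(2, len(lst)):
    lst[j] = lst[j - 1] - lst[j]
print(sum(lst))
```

12

j=2: lst[2] = 8-0 = 8 → [9, 8, 8, 6, 5, 1, 4]
j=3: lst[3] = 8-6 = 2 → [9, 8, 8, 2, 5, 1, 4]
j=4: lst[4] = 2-5 = -3 → [9, 8, 8, 2, -3, 1, 4]
j=5: lst[5] = (-3)-1 = -4 → [9, 8, 8, 2, -3, -4, 4]
j=6: lst[6] = (-4)-4 = -8 → [9, 8, 8, 2, -3, -4, -8]
sum = 12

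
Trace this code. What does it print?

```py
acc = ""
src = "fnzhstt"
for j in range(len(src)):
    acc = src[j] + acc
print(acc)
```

ttshznf

j=0: prepend 'f' → 'f'
j=1: prepend 'n' → 'nf'
j=2: prepend 'z' → 'znf'
j=3: prepend 'h' → 'hznf'
j=4: prepend 's' → 'shznf'
j=5: prepend 't' → 'tshznf'
j=6: prepend 't' → 'ttshznf'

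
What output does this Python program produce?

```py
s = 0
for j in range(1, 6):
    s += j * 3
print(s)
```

j=1: s = 0+1*3 = 3
j=2: s = 3+2*3 = 9
j=3: s = 9+3*3 = 18
j=4: s = 18+4*3 = 30
j=5: s = 30+5*3 = 45

45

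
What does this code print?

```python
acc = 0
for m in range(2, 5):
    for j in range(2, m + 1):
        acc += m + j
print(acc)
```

36

m=2,j=2: acc = 0+4 = 4
m=3,j=2: acc = 4+5 = 9
m=3,j=3: acc = 9+6 = 15
m=4,j=2: acc = 15+6 = 21
m=4,j=3: acc = 21+7 = 28
m=4,j=4: acc = 28+8 = 36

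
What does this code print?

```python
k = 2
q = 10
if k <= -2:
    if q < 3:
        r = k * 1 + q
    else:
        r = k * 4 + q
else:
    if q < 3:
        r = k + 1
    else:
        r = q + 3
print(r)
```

k=2, q=10
k <= -2 is False; q < 3 is False
→ r = q + 3 = 13

13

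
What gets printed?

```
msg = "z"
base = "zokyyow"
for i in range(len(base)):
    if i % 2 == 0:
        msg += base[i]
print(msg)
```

i=0: add 'z' → 'zz'
i=1: skip
i=2: add 'k' → 'zzk'
i=3: skip
i=4: add 'y' → 'zzky'
i=5: skip
i=6: add 'w' → 'zzkyw'

zzkyw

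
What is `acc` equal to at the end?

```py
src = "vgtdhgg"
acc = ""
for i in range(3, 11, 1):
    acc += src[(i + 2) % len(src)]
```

i=3: add src[5]='g' → 'g'
i=4: add src[6]='g' → 'gg'
i=5: add src[0]='v' → 'ggv'
i=6: add src[1]='g' → 'ggvg'
i=7: add src[2]='t' → 'ggvgt'
i=8: add src[3]='d' → 'ggvgtd'
i=9: add src[4]='h' → 'ggvgtdh'
i=10: add src[5]='g' → 'ggvgtdhg'

'ggvgtdhg'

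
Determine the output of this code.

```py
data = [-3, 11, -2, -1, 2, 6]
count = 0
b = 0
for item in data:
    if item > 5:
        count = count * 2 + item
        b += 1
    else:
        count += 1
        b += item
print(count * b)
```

-76

item=-3: not >5, count = 0+1 = 1; b=-3
item=11: >5, count = 1*2+11 = 13; b=-2
item=-2: not >5, count = 13+1 = 14; b=-4
item=-1: not >5, count = 14+1 = 15; b=-5
item=2: not >5, count = 15+1 = 16; b=-3
item=6: >5, count = 16*2+6 = 38; b=-2
count*b = 38*(-2) = -76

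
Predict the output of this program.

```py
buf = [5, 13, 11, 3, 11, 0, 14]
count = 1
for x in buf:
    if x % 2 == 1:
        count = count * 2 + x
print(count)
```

277

x=5: odd, count = 1*2+5 = 7
x=13: odd, count = 7*2+13 = 27
x=11: odd, count = 27*2+11 = 65
x=3: odd, count = 65*2+3 = 133
x=11: odd, count = 133*2+11 = 277
x=0: not odd
x=14: not odd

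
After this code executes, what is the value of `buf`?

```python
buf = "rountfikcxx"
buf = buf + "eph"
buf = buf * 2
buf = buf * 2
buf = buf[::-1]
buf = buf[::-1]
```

'rountfikcxxephrountfikcxxephrountfikcxxephrountfikcxxeph'

+ 'eph' → 'rountfikcxxeph'
repeat ×2 → 'rountfikcxxephrountfikcxxeph'
repeat ×2 → 'rountfikcxxephrountfikcxxephrountfikcxxephrountfikcxxeph'
reverse → 'hpexxckiftnuorhpexxckiftnuorhpexxckiftnuorhpexxckiftnuor'
reverse → 'rountfikcxxephrountfikcxxephrountfikcxxephrountfikcxxeph'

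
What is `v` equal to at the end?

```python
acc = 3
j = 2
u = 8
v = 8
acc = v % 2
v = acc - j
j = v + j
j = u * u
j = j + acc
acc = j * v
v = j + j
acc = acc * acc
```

acc = 8%2 = 0
v = 0-2 = -2
j = (-2)+2 = 0
j = 8*8 = 64
j = 64+0 = 64
acc = 64*(-2) = -128
v = 64+64 = 128
acc = (-128)*(-128) = 16384

128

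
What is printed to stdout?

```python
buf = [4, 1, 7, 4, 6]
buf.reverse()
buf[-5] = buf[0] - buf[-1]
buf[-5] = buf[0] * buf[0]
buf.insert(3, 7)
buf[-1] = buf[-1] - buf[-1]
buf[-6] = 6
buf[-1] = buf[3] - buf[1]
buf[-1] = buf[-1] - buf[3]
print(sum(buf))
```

21

reverse → [6, 4, 7, 1, 4]
buf[-5] = buf[0]-buf[-1] = 6-4 = 2 → [2, 4, 7, 1, 4]
buf[-5] = buf[0]*buf[0] = 2*2 = 4 → [4, 4, 7, 1, 4]
insert 7 at 3 → [4, 4, 7, 7, 1, 4]
buf[-1] = buf[-1]-buf[-1] = 4-4 = 0 → [4, 4, 7, 7, 1, 0]
buf[-6] = 6 → [6, 4, 7, 7, 1, 0]
buf[-1] = buf[3]-buf[1] = 7-4 = 3 → [6, 4, 7, 7, 1, 3]
buf[-1] = buf[-1]-buf[3] = 3-7 = -4 → [6, 4, 7, 7, 1, -4]
sum = 21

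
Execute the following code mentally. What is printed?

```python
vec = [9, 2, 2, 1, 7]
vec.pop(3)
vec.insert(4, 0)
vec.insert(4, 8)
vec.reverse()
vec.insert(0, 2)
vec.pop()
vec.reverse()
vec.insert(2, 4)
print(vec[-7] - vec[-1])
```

pop(3) removes 1 → [9, 2, 2, 7]
insert 0 at 4 → [9, 2, 2, 7, 0]
insert 8 at 4 → [9, 2, 2, 7, 8, 0]
reverse → [0, 8, 7, 2, 2, 9]
insert 2 at 0 → [2, 0, 8, 7, 2, 2, 9]
pop() removes 9 → [2, 0, 8, 7, 2, 2]
reverse → [2, 2, 7, 8, 0, 2]
insert 4 at 2 → [2, 2, 4, 7, 8, 0, 2]
vec[-7]-vec[-1] = 2-2 = 0

0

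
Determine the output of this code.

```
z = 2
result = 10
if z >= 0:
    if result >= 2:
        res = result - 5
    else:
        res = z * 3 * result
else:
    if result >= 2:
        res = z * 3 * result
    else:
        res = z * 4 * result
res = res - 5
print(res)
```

z=2, result=10
z >= 0 is True; result >= 2 is True
→ res = result - 5 = 5
res = 5-5 = 0

0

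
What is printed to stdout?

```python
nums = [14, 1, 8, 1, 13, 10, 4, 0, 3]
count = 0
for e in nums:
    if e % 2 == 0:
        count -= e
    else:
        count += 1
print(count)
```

e=14: even, count = 0-14 = -14
e=1: not even, count = (-14)+1 = -13
e=8: even, count = (-13)-8 = -21
e=1: not even, count = (-21)+1 = -20
e=13: not even, count = (-20)+1 = -19
e=10: even, count = (-19)-10 = -29
e=4: even, count = (-29)-4 = -33
e=0: even, count = (-33)-0 = -33
e=3: not even, count = (-33)+1 = -32

-32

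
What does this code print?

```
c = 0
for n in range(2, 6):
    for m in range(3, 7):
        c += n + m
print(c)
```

128

n=2,m=3: c = 0+5 = 5
n=2,m=4: c = 5+6 = 11
n=2,m=5: c = 11+7 = 18
n=2,m=6: c = 18+8 = 26
n=3,m=3: c = 26+6 = 32
n=3,m=4: c = 32+7 = 39
n=3,m=5: c = 39+8 = 47
n=3,m=6: c = 47+9 = 56
n=4,m=3: c = 56+7 = 63
n=4,m=4: c = 63+8 = 71
n=4,m=5: c = 71+9 = 80
n=4,m=6: c = 80+10 = 90
n=5,m=3: c = 90+8 = 98
n=5,m=4: c = 98+9 = 107
n=5,m=5: c = 107+10 = 117
n=5,m=6: c = 117+11 = 128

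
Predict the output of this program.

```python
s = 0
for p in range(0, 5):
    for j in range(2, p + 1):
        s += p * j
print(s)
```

p=2,j=2: s = 0+4 = 4
p=3,j=2: s = 4+6 = 10
p=3,j=3: s = 10+9 = 19
p=4,j=2: s = 19+8 = 27
p=4,j=3: s = 27+12 = 39
p=4,j=4: s = 39+16 = 55

55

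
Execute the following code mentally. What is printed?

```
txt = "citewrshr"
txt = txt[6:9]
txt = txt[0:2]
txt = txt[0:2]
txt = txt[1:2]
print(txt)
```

h

slice [6:9] → 'shr'
slice [0:2] → 'sh'
slice [0:2] → 'sh'
slice [1:2] → 'h'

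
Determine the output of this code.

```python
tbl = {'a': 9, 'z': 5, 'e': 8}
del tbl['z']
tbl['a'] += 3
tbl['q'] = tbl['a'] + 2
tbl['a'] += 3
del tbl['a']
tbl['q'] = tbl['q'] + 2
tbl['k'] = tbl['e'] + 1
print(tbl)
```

del 'z' → {'a': 9, 'e': 8}
tbl['a'] = 9+3 = 12 → {'a': 12, 'e': 8}
tbl['q'] = tbl['a']+2 = 14 → {'a': 12, 'e': 8, 'q': 14}
tbl['a'] = 12+3 = 15 → {'a': 15, 'e': 8, 'q': 14}
del 'a' → {'e': 8, 'q': 14}
tbl['q'] = tbl['q']+2 = 16 → {'e': 8, 'q': 16}
tbl['k'] = tbl['e']+1 = 9 → {'e': 8, 'q': 16, 'k': 9}

{'e': 8, 'q': 16, 'k': 9}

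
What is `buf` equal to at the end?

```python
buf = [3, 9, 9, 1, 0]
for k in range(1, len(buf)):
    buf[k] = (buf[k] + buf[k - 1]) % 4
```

[3, 0, 1, 2, 2]

k=1: buf[1] = (9+3)%4 = 0 → [3, 0, 9, 1, 0]
k=2: buf[2] = (9+0)%4 = 1 → [3, 0, 1, 1, 0]
k=3: buf[3] = (1+1)%4 = 2 → [3, 0, 1, 2, 0]
k=4: buf[4] = (0+2)%4 = 2 → [3, 0, 1, 2, 2]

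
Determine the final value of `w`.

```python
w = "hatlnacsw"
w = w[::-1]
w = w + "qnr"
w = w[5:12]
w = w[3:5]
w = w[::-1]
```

'qh'

reverse → 'wscanltah'
+ 'qnr' → 'wscanltahqnr'
slice [5:12] → 'ltahqnr'
slice [3:5] → 'hq'
reverse → 'qh'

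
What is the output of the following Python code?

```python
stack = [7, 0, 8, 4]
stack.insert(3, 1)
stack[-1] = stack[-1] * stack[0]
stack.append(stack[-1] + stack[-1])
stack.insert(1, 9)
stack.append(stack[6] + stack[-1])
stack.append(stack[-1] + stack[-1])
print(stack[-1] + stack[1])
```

233

insert 1 at 3 → [7, 0, 8, 1, 4]
stack[-1] = stack[-1]*stack[0] = 4*7 = 28 → [7, 0, 8, 1, 28]
append stack[-1]+stack[-1] = 28+28 = 56 → [7, 0, 8, 1, 28, 56]
insert 9 at 1 → [7, 9, 0, 8, 1, 28, 56]
append stack[6]+stack[-1] = 56+56 = 112 → [7, 9, 0, 8, 1, 28, 56, 112]
append stack[-1]+stack[-1] = 112+112 = 224 → [7, 9, 0, 8, 1, 28, 56, 112, 224]
stack[-1]+stack[1] = 224+9 = 233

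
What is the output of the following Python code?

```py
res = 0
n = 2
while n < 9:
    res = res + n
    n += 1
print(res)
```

35

n=2: res = 0+2 = 2
n=3: res = 2+3 = 5
n=4: res = 5+4 = 9
n=5: res = 9+5 = 14
n=6: res = 14+6 = 20
n=7: res = 20+7 = 27
n=8: res = 27+8 = 35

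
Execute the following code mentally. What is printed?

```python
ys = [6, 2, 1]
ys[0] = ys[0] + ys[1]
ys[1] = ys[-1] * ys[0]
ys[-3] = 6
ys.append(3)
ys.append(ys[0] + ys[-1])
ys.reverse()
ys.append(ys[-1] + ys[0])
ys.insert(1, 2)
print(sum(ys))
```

ys[0] = ys[0]+ys[1] = 6+2 = 8 → [8, 2, 1]
ys[1] = ys[-1]*ys[0] = 1*8 = 8 → [8, 8, 1]
ys[-3] = 6 → [6, 8, 1]
append 3 → [6, 8, 1, 3]
append ys[0]+ys[-1] = 6+3 = 9 → [6, 8, 1, 3, 9]
reverse → [9, 3, 1, 8, 6]
append ys[-1]+ys[0] = 6+9 = 15 → [9, 3, 1, 8, 6, 15]
insert 2 at 1 → [9, 2, 3, 1, 8, 6, 15]
sum = 44

44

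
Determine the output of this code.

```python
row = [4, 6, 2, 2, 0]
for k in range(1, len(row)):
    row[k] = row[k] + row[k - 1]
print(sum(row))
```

k=1: row[1] = 6+4 = 10 → [4, 10, 2, 2, 0]
k=2: row[2] = 2+10 = 12 → [4, 10, 12, 2, 0]
k=3: row[3] = 2+12 = 14 → [4, 10, 12, 14, 0]
k=4: row[4] = 0+14 = 14 → [4, 10, 12, 14, 14]
sum = 54

54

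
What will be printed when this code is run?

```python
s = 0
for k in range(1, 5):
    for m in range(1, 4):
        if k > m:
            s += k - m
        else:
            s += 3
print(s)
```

k=1,m=1: not 1>1, s = 0+3 = 3
k=1,m=2: not 1>2, s = 3+3 = 6
k=1,m=3: not 1>3, s = 6+3 = 9
k=2,m=1: 2>1, s = 9+1 = 10
k=2,m=2: not 2>2, s = 10+3 = 13
k=2,m=3: not 2>3, s = 13+3 = 16
k=3,m=1: 3>1, s = 16+2 = 18
k=3,m=2: 3>2, s = 18+1 = 19
k=3,m=3: not 3>3, s = 19+3 = 22
k=4,m=1: 4>1, s = 22+3 = 25
k=4,m=2: 4>2, s = 25+2 = 27
k=4,m=3: 4>3, s = 27+1 = 28

28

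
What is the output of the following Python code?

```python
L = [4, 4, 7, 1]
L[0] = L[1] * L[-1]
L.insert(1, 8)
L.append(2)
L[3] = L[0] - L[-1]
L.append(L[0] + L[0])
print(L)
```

[4, 8, 4, 2, 1, 2, 8]

L[0] = L[1]*L[-1] = 4*1 = 4 → [4, 4, 7, 1]
insert 8 at 1 → [4, 8, 4, 7, 1]
append 2 → [4, 8, 4, 7, 1, 2]
L[3] = L[0]-L[-1] = 4-2 = 2 → [4, 8, 4, 2, 1, 2]
append L[0]+L[0] = 4+4 = 8 → [4, 8, 4, 2, 1, 2, 8]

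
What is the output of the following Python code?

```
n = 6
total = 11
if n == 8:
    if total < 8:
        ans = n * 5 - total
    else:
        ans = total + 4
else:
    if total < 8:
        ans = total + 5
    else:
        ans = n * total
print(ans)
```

n=6, total=11
n == 8 is False; total < 8 is False
→ ans = n * total = 66

66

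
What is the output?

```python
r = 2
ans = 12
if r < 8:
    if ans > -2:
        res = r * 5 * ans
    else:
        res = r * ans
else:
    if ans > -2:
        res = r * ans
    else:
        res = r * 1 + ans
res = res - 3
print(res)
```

r=2, ans=12
r < 8 is True; ans > -2 is True
→ res = r * 5 * ans = 120
res = 120-3 = 117

117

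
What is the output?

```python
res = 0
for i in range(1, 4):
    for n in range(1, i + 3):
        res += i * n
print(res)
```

71

i=1,n=1: res = 0+1 = 1
i=1,n=2: res = 1+2 = 3
i=1,n=3: res = 3+3 = 6
i=2,n=1: res = 6+2 = 8
i=2,n=2: res = 8+4 = 12
i=2,n=3: res = 12+6 = 18
i=2,n=4: res = 18+8 = 26
i=3,n=1: res = 26+3 = 29
i=3,n=2: res = 29+6 = 35
i=3,n=3: res = 35+9 = 44
i=3,n=4: res = 44+12 = 56
i=3,n=5: res = 56+15 = 71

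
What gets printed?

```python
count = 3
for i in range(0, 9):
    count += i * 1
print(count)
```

i=0: count = 3+0*1 = 3
i=1: count = 3+1*1 = 4
i=2: count = 4+2*1 = 6
i=3: count = 6+3*1 = 9
i=4: count = 9+4*1 = 13
i=5: count = 13+5*1 = 18
i=6: count = 18+6*1 = 24
i=7: count = 24+7*1 = 31
i=8: count = 31+8*1 = 39

39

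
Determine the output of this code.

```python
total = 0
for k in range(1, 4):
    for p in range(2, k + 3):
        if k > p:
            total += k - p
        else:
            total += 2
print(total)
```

k=1,p=2: not 1>2, total = 0+2 = 2
k=1,p=3: not 1>3, total = 2+2 = 4
k=2,p=2: not 2>2, total = 4+2 = 6
k=2,p=3: not 2>3, total = 6+2 = 8
k=2,p=4: not 2>4, total = 8+2 = 10
k=3,p=2: 3>2, total = 10+1 = 11
k=3,p=3: not 3>3, total = 11+2 = 13
k=3,p=4: not 3>4, total = 13+2 = 15
k=3,p=5: not 3>5, total = 15+2 = 17

17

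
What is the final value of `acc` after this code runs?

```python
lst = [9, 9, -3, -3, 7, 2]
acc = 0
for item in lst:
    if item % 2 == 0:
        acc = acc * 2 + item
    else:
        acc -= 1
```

-8

item=9: not even, acc = 0-1 = -1
item=9: not even, acc = (-1)-1 = -2
item=-3: not even, acc = (-2)-1 = -3
item=-3: not even, acc = (-3)-1 = -4
item=7: not even, acc = (-4)-1 = -5
item=2: even, acc = (-5)*2+2 = -8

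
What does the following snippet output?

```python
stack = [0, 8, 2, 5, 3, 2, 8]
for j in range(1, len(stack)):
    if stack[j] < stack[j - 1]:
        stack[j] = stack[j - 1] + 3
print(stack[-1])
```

23

j=1: 8>=0, unchanged → [0, 8, 2, 5, 3, 2, 8]
j=2: 2<8, stack[2] = 8+3 = 11 → [0, 8, 11, 5, 3, 2, 8]
j=3: 5<11, stack[3] = 11+3 = 14 → [0, 8, 11, 14, 3, 2, 8]
j=4: 3<14, stack[4] = 14+3 = 17 → [0, 8, 11, 14, 17, 2, 8]
j=5: 2<17, stack[5] = 17+3 = 20 → [0, 8, 11, 14, 17, 20, 8]
j=6: 8<20, stack[6] = 20+3 = 23 → [0, 8, 11, 14, 17, 20, 23]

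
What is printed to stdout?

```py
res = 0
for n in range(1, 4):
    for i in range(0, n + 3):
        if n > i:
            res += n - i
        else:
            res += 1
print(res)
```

n=1,i=0: 1>0, res = 0+1 = 1
n=1,i=1: not 1>1, res = 1+1 = 2
n=1,i=2: not 1>2, res = 2+1 = 3
n=1,i=3: not 1>3, res = 3+1 = 4
n=2,i=0: 2>0, res = 4+2 = 6
n=2,i=1: 2>1, res = 6+1 = 7
n=2,i=2: not 2>2, res = 7+1 = 8
n=2,i=3: not 2>3, res = 8+1 = 9
n=2,i=4: not 2>4, res = 9+1 = 10
n=3,i=0: 3>0, res = 10+3 = 13
n=3,i=1: 3>1, res = 13+2 = 15
n=3,i=2: 3>2, res = 15+1 = 16
n=3,i=3: not 3>3, res = 16+1 = 17
n=3,i=4: not 3>4, res = 17+1 = 18
n=3,i=5: not 3>5, res = 18+1 = 19

19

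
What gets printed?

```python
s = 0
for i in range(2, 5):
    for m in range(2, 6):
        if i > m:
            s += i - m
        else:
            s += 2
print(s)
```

22

i=2,m=2: not 2>2, s = 0+2 = 2
i=2,m=3: not 2>3, s = 2+2 = 4
i=2,m=4: not 2>4, s = 4+2 = 6
i=2,m=5: not 2>5, s = 6+2 = 8
i=3,m=2: 3>2, s = 8+1 = 9
i=3,m=3: not 3>3, s = 9+2 = 11
i=3,m=4: not 3>4, s = 11+2 = 13
i=3,m=5: not 3>5, s = 13+2 = 15
i=4,m=2: 4>2, s = 15+2 = 17
i=4,m=3: 4>3, s = 17+1 = 18
i=4,m=4: not 4>4, s = 18+2 = 20
i=4,m=5: not 4>5, s = 20+2 = 22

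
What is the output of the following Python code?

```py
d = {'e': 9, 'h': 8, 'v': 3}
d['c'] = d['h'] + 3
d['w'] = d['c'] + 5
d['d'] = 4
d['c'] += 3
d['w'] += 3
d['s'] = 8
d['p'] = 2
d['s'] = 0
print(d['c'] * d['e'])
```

126

d['c'] = d['h']+3 = 11 → {'e': 9, 'h': 8, 'v': 3, 'c': 11}
d['w'] = d['c']+5 = 16 → {'e': 9, 'h': 8, 'v': 3, 'c': 11, 'w': 16}
d['d'] = 4 → {'e': 9, 'h': 8, 'v': 3, 'c': 11, 'w': 16, 'd': 4}
d['c'] = 11+3 = 14 → {'e': 9, 'h': 8, 'v': 3, 'c': 14, 'w': 16, 'd': 4}
d['w'] = 16+3 = 19 → {'e': 9, 'h': 8, 'v': 3, 'c': 14, 'w': 19, 'd': 4}
d['s'] = 8 → {'e': 9, 'h': 8, 'v': 3, 'c': 14, 'w': 19, 'd': 4, 's': 8}
d['p'] = 2 → {'e': 9, 'h': 8, 'v': 3, 'c': 14, 'w': 19, 'd': 4, 's': 8, 'p': 2}
d['s'] = 0 → {'e': 9, 'h': 8, 'v': 3, 'c': 14, 'w': 19, 'd': 4, 's': 0, 'p': 2}
d['c']*d['e'] = 14*9 = 126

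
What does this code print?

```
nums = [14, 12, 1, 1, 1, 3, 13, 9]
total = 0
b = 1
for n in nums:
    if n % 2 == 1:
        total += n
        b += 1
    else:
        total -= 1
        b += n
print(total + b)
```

n=14: not odd, total = 0-1 = -1; b=15
n=12: not odd, total = (-1)-1 = -2; b=27
n=1: odd, total = (-2)+1 = -1; b=28
n=1: odd, total = (-1)+1 = 0; b=29
n=1: odd, total = 0+1 = 1; b=30
n=3: odd, total = 1+3 = 4; b=31
n=13: odd, total = 4+13 = 17; b=32
n=9: odd, total = 17+9 = 26; b=33
total+b = 26+33 = 59

59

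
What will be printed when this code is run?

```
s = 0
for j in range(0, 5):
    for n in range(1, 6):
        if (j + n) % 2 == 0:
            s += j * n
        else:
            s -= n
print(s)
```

33

j=0,n=1: odd sum, s = 0-1 = -1
j=0,n=2: even sum, s = (-1)+0 = -1
j=0,n=3: odd sum, s = (-1)-3 = -4
j=0,n=4: even sum, s = (-4)+0 = -4
j=0,n=5: odd sum, s = (-4)-5 = -9
j=1,n=1: even sum, s = (-9)+1 = -8
j=1,n=2: odd sum, s = (-8)-2 = -10
j=1,n=3: even sum, s = (-10)+3 = -7
j=1,n=4: odd sum, s = (-7)-4 = -11
j=1,n=5: even sum, s = (-11)+5 = -6
j=2,n=1: odd sum, s = (-6)-1 = -7
j=2,n=2: even sum, s = (-7)+4 = -3
j=2,n=3: odd sum, s = (-3)-3 = -6
j=2,n=4: even sum, s = (-6)+8 = 2
j=2,n=5: odd sum, s = 2-5 = -3
j=3,n=1: even sum, s = (-3)+3 = 0
j=3,n=2: odd sum, s = 0-2 = -2
j=3,n=3: even sum, s = (-2)+9 = 7
j=3,n=4: odd sum, s = 7-4 = 3
j=3,n=5: even sum, s = 3+15 = 18
j=4,n=1: odd sum, s = 18-1 = 17
j=4,n=2: even sum, s = 17+8 = 25
j=4,n=3: odd sum, s = 25-3 = 22
j=4,n=4: even sum, s = 22+16 = 38
j=4,n=5: odd sum, s = 38-5 = 33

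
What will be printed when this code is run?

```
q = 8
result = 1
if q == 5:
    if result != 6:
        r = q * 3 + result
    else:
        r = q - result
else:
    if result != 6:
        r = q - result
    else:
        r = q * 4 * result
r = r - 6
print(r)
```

1

q=8, result=1
q == 5 is False; result != 6 is True
→ r = q - result = 7
r = 7-6 = 1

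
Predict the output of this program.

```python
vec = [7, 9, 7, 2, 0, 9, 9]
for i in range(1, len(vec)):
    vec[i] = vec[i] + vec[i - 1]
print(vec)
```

i=1: vec[1] = 9+7 = 16 → [7, 16, 7, 2, 0, 9, 9]
i=2: vec[2] = 7+16 = 23 → [7, 16, 23, 2, 0, 9, 9]
i=3: vec[3] = 2+23 = 25 → [7, 16, 23, 25, 0, 9, 9]
i=4: vec[4] = 0+25 = 25 → [7, 16, 23, 25, 25, 9, 9]
i=5: vec[5] = 9+25 = 34 → [7, 16, 23, 25, 25, 34, 9]
i=6: vec[6] = 9+34 = 43 → [7, 16, 23, 25, 25, 34, 43]

[7, 16, 23, 25, 25, 34, 43]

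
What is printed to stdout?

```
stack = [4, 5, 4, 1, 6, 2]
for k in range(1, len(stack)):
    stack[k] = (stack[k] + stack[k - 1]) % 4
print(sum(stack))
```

k=1: stack[1] = (5+4)%4 = 1 → [4, 1, 4, 1, 6, 2]
k=2: stack[2] = (4+1)%4 = 1 → [4, 1, 1, 1, 6, 2]
k=3: stack[3] = (1+1)%4 = 2 → [4, 1, 1, 2, 6, 2]
k=4: stack[4] = (6+2)%4 = 0 → [4, 1, 1, 2, 0, 2]
k=5: stack[5] = (2+0)%4 = 2 → [4, 1, 1, 2, 0, 2]
sum = 10

10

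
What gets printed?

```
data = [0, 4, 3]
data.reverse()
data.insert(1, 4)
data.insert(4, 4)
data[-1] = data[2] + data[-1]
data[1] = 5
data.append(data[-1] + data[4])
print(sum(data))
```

36

reverse → [3, 4, 0]
insert 4 at 1 → [3, 4, 4, 0]
insert 4 at 4 → [3, 4, 4, 0, 4]
data[-1] = data[2]+data[-1] = 4+4 = 8 → [3, 4, 4, 0, 8]
data[1] = 5 → [3, 5, 4, 0, 8]
append data[-1]+data[4] = 8+8 = 16 → [3, 5, 4, 0, 8, 16]
sum = 36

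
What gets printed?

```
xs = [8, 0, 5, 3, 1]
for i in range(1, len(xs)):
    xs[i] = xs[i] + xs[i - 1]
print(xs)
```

i=1: xs[1] = 0+8 = 8 → [8, 8, 5, 3, 1]
i=2: xs[2] = 5+8 = 13 → [8, 8, 13, 3, 1]
i=3: xs[3] = 3+13 = 16 → [8, 8, 13, 16, 1]
i=4: xs[4] = 1+16 = 17 → [8, 8, 13, 16, 17]

[8, 8, 13, 16, 17]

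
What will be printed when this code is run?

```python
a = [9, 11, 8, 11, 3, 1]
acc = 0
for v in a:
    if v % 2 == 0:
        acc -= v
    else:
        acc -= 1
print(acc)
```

-13

v=9: not even, acc = 0-1 = -1
v=11: not even, acc = (-1)-1 = -2
v=8: even, acc = (-2)-8 = -10
v=11: not even, acc = (-10)-1 = -11
v=3: not even, acc = (-11)-1 = -12
v=1: not even, acc = (-12)-1 = -13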